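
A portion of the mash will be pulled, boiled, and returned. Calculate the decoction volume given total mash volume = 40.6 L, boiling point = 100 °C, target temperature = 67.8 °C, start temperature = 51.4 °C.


V_dec = V_total·(T_target − T_start)/(T_boil − T_start)
V_dec = 40.6·(67.8 − 51.4)/(100 − 51.4)

13.7004 L


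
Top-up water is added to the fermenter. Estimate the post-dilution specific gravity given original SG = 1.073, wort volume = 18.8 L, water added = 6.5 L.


SG_new = 1 + (SG_old − 1)·V_old/(V_old + V_water)
pts = (1.073 − 1)·1000·18.8/(18.8 + 6.5) = 54.2451
SG_new = 1 + 54.2451/1000

1.0542


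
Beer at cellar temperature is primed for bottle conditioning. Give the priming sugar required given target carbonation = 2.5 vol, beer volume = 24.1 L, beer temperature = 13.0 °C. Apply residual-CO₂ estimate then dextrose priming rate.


residual = 14.695·(0.01821 + 0.09011·e^(−0.04·T));  sugar = (target − residual)·4.0·V
residual = 14.695·(0.01821 + 0.09011·e^(−0.04·13.0)) = 1.0548
sugar = (2.5 − 1.0548)·4.0·24.1

139.3134 g


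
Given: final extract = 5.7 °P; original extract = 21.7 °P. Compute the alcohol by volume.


SG = 259/(259 − P);  ABV = (OG − FG)·131.25
OG = 259/(259 − 21.7) = 1.0914
FG = 259/(259 − 5.7) = 1.0225
ABV = (1.0914 − 1.0225)·131.25

9.0487 % ABV


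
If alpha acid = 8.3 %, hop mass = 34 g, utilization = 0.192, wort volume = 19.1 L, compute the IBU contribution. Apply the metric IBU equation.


IBU = (α/100)·mass·U·1000 / V
IBU = (8.3/100)·34·0.192·1000 / 19.1

28.3677 IBU


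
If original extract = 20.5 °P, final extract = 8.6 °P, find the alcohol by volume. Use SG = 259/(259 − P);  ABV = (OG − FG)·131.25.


OG = 259/(259 − 20.5) = 1.0860
FG = 259/(259 − 8.6) = 1.0343
ABV = (1.0860 − 1.0343)·131.25

6.7737 % ABV


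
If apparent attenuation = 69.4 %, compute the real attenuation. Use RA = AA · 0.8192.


RA = 69.4 · 0.8192

56.8525 %


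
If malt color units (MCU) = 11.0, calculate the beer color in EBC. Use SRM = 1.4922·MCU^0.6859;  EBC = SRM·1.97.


SRM = 1.4922·11.0^0.6859 = 7.7289
EBC = 7.7289·1.97

15.2260 EBC


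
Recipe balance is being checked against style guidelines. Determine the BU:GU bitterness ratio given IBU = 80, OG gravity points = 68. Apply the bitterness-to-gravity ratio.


BU:GU = IBU / OG_points
BU:GU = 80 / 68

1.1765


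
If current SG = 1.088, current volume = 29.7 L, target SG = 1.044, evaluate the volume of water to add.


V_water = V·((SG_curr − 1)/(SG_target − 1) − 1)
V_water = 29.7·((1.088 − 1)/(1.044 − 1) − 1)

29.7000 L


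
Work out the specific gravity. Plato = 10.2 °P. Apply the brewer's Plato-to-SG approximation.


SG = 259/(259 − P)
SG = 259/(259 − 10.2)

1.0410


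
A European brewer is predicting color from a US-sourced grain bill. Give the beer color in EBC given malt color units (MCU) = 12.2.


SRM = 1.4922·MCU^0.6859;  EBC = SRM·1.97
SRM = 1.4922·12.2^0.6859 = 8.2978
EBC = 8.2978·1.97

16.3466 EBC


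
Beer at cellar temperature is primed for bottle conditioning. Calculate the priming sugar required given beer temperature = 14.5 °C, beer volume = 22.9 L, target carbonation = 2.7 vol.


residual = 14.695·(0.01821 + 0.09011·e^(−0.04·T));  sugar = (target − residual)·4.0·V
residual = 14.695·(0.01821 + 0.09011·e^(−0.04·14.5)) = 1.0090
sugar = (2.7 − 1.0090)·4.0·22.9

154.8961 g


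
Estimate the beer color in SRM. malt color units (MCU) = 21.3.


SRM = 1.4922 · MCU^0.6859
SRM = 1.4922 · 21.3^0.6859

12.1608 SRM


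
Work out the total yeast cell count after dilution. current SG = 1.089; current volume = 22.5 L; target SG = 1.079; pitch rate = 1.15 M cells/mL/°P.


V_w = V·((SG_c−1)/(SG_t−1)−1);  °P = 259 − 259/SG_t;  cells = rate·(V+V_w)·°P
V_w = 22.5·((1.089−1)/(1.079−1)−1) = 2.8481
V_final = 22.5 + 2.8481 = 25.3481
°P = 259 − 259/1.079 = 18.9629
cells = 1.15·25.3481·18.9629

552.7754 billion cells


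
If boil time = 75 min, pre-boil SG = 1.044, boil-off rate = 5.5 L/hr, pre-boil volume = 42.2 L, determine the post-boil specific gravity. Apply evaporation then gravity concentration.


V_post = V_pre − rate·(t/60);  SG_post = 1 + (SG_pre−1)·V_pre/V_post
V_post = 42.2 − 5.5·(75/60) = 35.3250
SG_post = 1 + (1.044 − 1)·42.2/35.3250

1.0526


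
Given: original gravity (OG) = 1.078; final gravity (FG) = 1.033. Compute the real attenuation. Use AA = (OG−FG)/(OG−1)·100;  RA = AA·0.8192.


AA = (1.078 − 1.033)/(1.078 − 1)·100 = 57.6923
RA = 57.6923·0.8192

47.2615 %


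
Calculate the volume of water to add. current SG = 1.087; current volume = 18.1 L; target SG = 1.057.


V_water = V·((SG_curr − 1)/(SG_target − 1) − 1)
V_water = 18.1·((1.087 − 1)/(1.057 − 1) − 1)

9.5263 L


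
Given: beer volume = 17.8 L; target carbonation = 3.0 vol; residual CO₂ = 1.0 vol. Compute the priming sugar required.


sugar = (target − residual)·4.0·V
sugar = (3.0 − 1.0)·4.0·17.8

142.4000 g


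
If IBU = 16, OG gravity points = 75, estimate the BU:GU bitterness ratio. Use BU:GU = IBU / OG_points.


BU:GU = 16 / 75

0.2133


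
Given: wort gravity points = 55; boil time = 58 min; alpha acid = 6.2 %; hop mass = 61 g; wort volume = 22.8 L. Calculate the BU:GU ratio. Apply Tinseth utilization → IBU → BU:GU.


U = 1.65·0.000125^(GP/1000)·(1−e^(−0.04t))/4.15;  IBU = (α/100)·m·U·1000/V;  BU:GU = IBU/GP
U = 1.65·0.000125^(55/1000)·(1−e^(−0.04·58))/4.15 = 0.2187
IBU = (6.2/100)·61·0.2187·1000/22.8 = 36.2767
BU:GU = 36.2767/55

0.6596


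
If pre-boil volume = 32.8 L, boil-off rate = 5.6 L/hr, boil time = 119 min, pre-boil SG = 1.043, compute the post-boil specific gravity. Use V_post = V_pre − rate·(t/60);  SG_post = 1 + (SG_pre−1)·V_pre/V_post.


V_post = 32.8 − 5.6·(119/60) = 21.6933
SG_post = 1 + (1.043 − 1)·32.8/21.6933

1.0650


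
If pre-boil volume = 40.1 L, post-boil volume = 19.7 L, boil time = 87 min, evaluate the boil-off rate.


rate = (V_pre − V_post) / (t_min/60)
rate = (40.1 − 19.7) / (87/60)

14.0690 L/hr


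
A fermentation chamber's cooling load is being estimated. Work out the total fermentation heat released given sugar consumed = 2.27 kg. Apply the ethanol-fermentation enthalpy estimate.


Q = m_sugar · 590 kJ/kg
Q = 2.27 · 590

1339.3000 kJ


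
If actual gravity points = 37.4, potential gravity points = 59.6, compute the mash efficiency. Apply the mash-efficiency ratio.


efficiency = actual / potential × 100
efficiency = 37.4 / 59.6 × 100

62.7517 %


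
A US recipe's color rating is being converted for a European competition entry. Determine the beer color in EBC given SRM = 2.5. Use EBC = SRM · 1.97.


EBC = 2.5 · 1.97

4.9250 EBC


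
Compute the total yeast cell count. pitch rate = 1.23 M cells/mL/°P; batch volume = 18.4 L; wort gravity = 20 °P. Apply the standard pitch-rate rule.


cells (billions) = rate · V_L · °P
cells = 1.23 · 18.4 · 20

452.6400 billion cells


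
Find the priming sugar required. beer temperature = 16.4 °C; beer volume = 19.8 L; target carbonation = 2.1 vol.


residual = 14.695·(0.01821 + 0.09011·e^(−0.04·T));  sugar = (target − residual)·4.0·V
residual = 14.695·(0.01821 + 0.09011·e^(−0.04·16.4)) = 0.9547
sugar = (2.1 − 0.9547)·4.0·19.8

90.7049 g


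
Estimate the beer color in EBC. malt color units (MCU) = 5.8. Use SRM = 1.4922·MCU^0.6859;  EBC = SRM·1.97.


SRM = 1.4922·5.8^0.6859 = 4.9827
EBC = 4.9827·1.97

9.8159 EBC


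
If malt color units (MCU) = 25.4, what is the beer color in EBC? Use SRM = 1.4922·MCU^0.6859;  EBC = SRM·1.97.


SRM = 1.4922·25.4^0.6859 = 13.7215
EBC = 13.7215·1.97

27.0314 EBC


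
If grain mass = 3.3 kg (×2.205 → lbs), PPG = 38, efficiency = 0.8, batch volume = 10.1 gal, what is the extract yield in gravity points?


points = lbs × PPG × eff / vol
lbs = 3.3 × 2.205 = 7.2765
points = 7.2765 × 38 × 0.8 / 10.1

21.9015 points


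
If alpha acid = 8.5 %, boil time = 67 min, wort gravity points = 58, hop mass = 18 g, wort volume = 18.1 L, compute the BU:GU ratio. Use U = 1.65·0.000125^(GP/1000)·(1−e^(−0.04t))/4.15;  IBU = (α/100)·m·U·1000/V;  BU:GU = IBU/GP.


U = 1.65·0.000125^(58/1000)·(1−e^(−0.04·67))/4.15 = 0.2199
IBU = (8.5/100)·18·0.2199·1000/18.1 = 18.5876
BU:GU = 18.5876/58

0.3205


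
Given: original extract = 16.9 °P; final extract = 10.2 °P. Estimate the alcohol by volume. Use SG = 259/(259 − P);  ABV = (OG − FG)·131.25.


OG = 259/(259 − 16.9) = 1.0698
FG = 259/(259 − 10.2) = 1.0410
ABV = (1.0698 − 1.0410)·131.25

3.7812 % ABV


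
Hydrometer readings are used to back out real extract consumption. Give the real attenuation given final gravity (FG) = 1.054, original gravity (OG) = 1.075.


AA = (OG−FG)/(OG−1)·100;  RA = AA·0.8192
AA = (1.075 − 1.054)/(1.075 − 1)·100 = 28.0000
RA = 28.0000·0.8192

22.9376 %


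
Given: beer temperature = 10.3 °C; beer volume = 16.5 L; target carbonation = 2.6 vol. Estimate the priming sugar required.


residual = 14.695·(0.01821 + 0.09011·e^(−0.04·T));  sugar = (target − residual)·4.0·V
residual = 14.695·(0.01821 + 0.09011·e^(−0.04·10.3)) = 1.1446
sugar = (2.6 − 1.1446)·4.0·16.5

96.0548 g


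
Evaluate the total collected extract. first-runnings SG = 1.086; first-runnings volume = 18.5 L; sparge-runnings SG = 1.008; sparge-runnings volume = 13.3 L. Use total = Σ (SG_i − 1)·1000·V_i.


first = (1.086 − 1)·1000·18.5 = 1591.0000
sparge = (1.008 − 1)·1000·13.3 = 106.4000
total = 1591.0000 + 106.4000

1697.4000 gravity·L


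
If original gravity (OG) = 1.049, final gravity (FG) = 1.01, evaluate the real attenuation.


AA = (OG−FG)/(OG−1)·100;  RA = AA·0.8192
AA = (1.049 − 1.01)/(1.049 − 1)·100 = 79.5918
RA = 79.5918·0.8192

65.2016 %


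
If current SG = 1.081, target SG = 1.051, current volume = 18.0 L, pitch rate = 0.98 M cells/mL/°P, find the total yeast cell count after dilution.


V_w = V·((SG_c−1)/(SG_t−1)−1);  °P = 259 − 259/SG_t;  cells = rate·(V+V_w)·°P
V_w = 18.0·((1.081−1)/(1.051−1)−1) = 10.5882
V_final = 18.0 + 10.5882 = 28.5882
°P = 259 − 259/1.051 = 12.5680
cells = 0.98·28.5882·12.5680

352.1119 billion cells


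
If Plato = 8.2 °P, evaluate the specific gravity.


SG = 259/(259 − P)
SG = 259/(259 − 8.2)

1.0327


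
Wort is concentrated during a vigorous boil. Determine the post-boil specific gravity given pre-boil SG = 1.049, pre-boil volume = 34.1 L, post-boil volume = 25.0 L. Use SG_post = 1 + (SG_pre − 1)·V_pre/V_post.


pts_pre = (1.049 − 1)·1000 = 49.0000
pts_post = 49.0000·34.1/25.0 = 66.8360
SG_post = 1 + 66.8360/1000

1.0668


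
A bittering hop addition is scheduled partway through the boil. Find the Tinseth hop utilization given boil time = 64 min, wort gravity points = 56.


U = 1.65·0.000125^(GP/1000) · (1 − e^(−0.04·t))/4.15
bigness = 1.65·0.000125^(56/1000) = 0.9975
boil_factor = (1 − e^(−0.04·64))/4.15 = 0.2223
U = 0.9975 · 0.2223

0.2218


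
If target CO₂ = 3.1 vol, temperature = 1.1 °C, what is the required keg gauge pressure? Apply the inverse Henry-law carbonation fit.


psi = vols/(0.01821 + 0.09011·e^(−0.04·T)) − 14.695
psi = 3.1/(0.01821 + 0.09011·e^(−0.04·1.1)) − 14.695

14.9868 psi


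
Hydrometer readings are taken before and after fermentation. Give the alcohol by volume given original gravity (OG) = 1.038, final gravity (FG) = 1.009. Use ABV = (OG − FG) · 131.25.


ABV = (1.038 − 1.009) · 131.25

3.8063 % ABV


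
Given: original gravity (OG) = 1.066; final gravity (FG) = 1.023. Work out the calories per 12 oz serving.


ABW = (OG−FG)·131.25·0.79/FG;  °P = 259 − 259/SG (for OG→OE and FG→AE);  RE = 0.1808·OE + 0.8192·AE;  Cal = (6.9·ABW + 4·(RE−0.1))·FG·3.55
ABW = (1.066 − 1.023)·131.25·0.79/1.023 = 4.3583
OE = 259 − 259/1.066 = 16.0356 °P
AE = 259 − 259/1.023 = 5.8231 °P
RE = 0.1808·16.0356 + 0.8192·5.8231 = 7.6695 °P
Cal = (6.9·4.3583 + 4·(7.6695−0.1))·1.023·3.55

219.1716 kcal


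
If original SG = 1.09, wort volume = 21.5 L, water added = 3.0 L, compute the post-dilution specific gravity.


SG_new = 1 + (SG_old − 1)·V_old/(V_old + V_water)
pts = (1.09 − 1)·1000·21.5/(21.5 + 3.0) = 78.9796
SG_new = 1 + 78.9796/1000

1.0790


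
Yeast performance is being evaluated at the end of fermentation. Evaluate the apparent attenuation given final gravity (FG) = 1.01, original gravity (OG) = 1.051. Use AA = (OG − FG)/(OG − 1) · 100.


AA = (1.051 − 1.01)/(1.051 − 1) · 100

80.3922 %


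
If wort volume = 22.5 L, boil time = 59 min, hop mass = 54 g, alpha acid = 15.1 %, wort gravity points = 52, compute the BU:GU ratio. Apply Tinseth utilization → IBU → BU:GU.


U = 1.65·0.000125^(GP/1000)·(1−e^(−0.04t))/4.15;  IBU = (α/100)·m·U·1000/V;  BU:GU = IBU/GP
U = 1.65·0.000125^(52/1000)·(1−e^(−0.04·59))/4.15 = 0.2256
IBU = (15.1/100)·54·0.2256·1000/22.5 = 81.7693
BU:GU = 81.7693/52

1.5725


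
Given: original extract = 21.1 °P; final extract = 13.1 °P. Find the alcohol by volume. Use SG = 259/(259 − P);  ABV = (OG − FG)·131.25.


OG = 259/(259 − 21.1) = 1.0887
FG = 259/(259 − 13.1) = 1.0533
ABV = (1.0887 − 1.0533)·131.25

4.6487 % ABV


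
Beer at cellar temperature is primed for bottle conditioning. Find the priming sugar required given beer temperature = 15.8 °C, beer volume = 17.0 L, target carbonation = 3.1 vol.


residual = 14.695·(0.01821 + 0.09011·e^(−0.04·T));  sugar = (target − residual)·4.0·V
residual = 14.695·(0.01821 + 0.09011·e^(−0.04·15.8)) = 0.9714
sugar = (3.1 − 0.9714)·4.0·17.0

144.7430 g


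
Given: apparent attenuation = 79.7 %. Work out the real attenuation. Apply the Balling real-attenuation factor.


RA = AA · 0.8192
RA = 79.7 · 0.8192

65.2902 %


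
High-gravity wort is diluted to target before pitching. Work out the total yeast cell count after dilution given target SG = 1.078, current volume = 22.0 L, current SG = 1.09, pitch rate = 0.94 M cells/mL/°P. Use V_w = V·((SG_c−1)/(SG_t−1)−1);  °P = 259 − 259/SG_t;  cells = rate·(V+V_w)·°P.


V_w = 22.0·((1.09−1)/(1.078−1)−1) = 3.3846
V_final = 22.0 + 3.3846 = 25.3846
°P = 259 − 259/1.078 = 18.7403
cells = 0.94·25.3846·18.7403

447.1714 billion cells


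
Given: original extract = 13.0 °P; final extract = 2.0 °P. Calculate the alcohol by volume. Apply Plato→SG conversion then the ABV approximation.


SG = 259/(259 − P);  ABV = (OG − FG)·131.25
OG = 259/(259 − 13.0) = 1.0528
FG = 259/(259 − 2.0) = 1.0078
ABV = (1.0528 − 1.0078)·131.25

5.9146 % ABV


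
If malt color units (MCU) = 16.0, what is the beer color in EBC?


SRM = 1.4922·MCU^0.6859;  EBC = SRM·1.97
SRM = 1.4922·16.0^0.6859 = 9.9939
EBC = 9.9939·1.97

19.6879 EBC


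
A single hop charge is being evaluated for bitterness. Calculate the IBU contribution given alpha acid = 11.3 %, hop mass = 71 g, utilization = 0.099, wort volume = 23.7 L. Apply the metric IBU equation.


IBU = (α/100)·mass·U·1000 / V
IBU = (11.3/100)·71·0.099·1000 / 23.7

33.5138 IBU


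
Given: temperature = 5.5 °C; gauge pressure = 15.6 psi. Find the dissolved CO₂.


vols = (P + 14.695)·(0.01821 + 0.09011·e^(−0.04·T))
vols = (15.6 + 14.695)·(0.01821 + 0.09011·e^(−0.04·5.5))

2.7425 volumes


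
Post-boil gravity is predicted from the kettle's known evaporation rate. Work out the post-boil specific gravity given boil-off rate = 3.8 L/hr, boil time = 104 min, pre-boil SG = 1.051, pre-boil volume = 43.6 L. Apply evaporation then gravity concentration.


V_post = V_pre − rate·(t/60);  SG_post = 1 + (SG_pre−1)·V_pre/V_post
V_post = 43.6 − 3.8·(104/60) = 37.0133
SG_post = 1 + (1.051 − 1)·43.6/37.0133

1.0601


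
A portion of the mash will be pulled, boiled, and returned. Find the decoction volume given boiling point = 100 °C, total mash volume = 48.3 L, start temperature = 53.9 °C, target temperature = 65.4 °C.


V_dec = V_total·(T_target − T_start)/(T_boil − T_start)
V_dec = 48.3·(65.4 − 53.9)/(100 − 53.9)

12.0488 L


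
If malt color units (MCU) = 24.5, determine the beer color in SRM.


SRM = 1.4922 · MCU^0.6859
SRM = 1.4922 · 24.5^0.6859

13.3862 SRM


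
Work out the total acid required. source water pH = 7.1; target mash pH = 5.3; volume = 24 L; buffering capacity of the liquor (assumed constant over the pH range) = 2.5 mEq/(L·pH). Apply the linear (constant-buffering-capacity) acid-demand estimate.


acid = buffering capacity · (pH_source − pH_target) · V
acid = 2.5 · (7.1 − 5.3) · 24

108.0000 mEq


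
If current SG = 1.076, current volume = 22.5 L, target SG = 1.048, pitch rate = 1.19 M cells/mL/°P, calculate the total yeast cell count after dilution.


V_w = V·((SG_c−1)/(SG_t−1)−1);  °P = 259 − 259/SG_t;  cells = rate·(V+V_w)·°P
V_w = 22.5·((1.076−1)/(1.048−1)−1) = 13.1250
V_final = 22.5 + 13.1250 = 35.6250
°P = 259 − 259/1.048 = 11.8626
cells = 1.19·35.6250·11.8626

502.8999 billion cells


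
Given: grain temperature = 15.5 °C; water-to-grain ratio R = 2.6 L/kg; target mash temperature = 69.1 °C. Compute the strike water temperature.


T_strike = (0.41/R)·(T_mash − T_grain) + T_mash
T_strike = (0.41/2.6)·(69.1 − 15.5) + 69.1

77.5523 °C


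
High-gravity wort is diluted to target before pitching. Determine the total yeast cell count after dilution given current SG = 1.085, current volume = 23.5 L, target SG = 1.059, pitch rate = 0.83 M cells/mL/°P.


V_w = V·((SG_c−1)/(SG_t−1)−1);  °P = 259 − 259/SG_t;  cells = rate·(V+V_w)·°P
V_w = 23.5·((1.085−1)/(1.059−1)−1) = 10.3559
V_final = 23.5 + 10.3559 = 33.8559
°P = 259 − 259/1.059 = 14.4297
cells = 0.83·33.8559·14.4297

405.4793 billion cells


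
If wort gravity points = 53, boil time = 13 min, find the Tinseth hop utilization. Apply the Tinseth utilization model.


U = 1.65·0.000125^(GP/1000) · (1 − e^(−0.04·t))/4.15
bigness = 1.65·0.000125^(53/1000) = 1.0248
boil_factor = (1 − e^(−0.04·13))/4.15 = 0.0977
U = 1.0248 · 0.0977

0.1001


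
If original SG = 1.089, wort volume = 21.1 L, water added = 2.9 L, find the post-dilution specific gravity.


SG_new = 1 + (SG_old − 1)·V_old/(V_old + V_water)
pts = (1.089 − 1)·1000·21.1/(21.1 + 2.9) = 78.2458
SG_new = 1 + 78.2458/1000

1.0782


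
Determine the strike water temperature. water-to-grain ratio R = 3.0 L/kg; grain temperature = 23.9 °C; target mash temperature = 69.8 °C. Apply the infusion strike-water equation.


T_strike = (0.41/R)·(T_mash − T_grain) + T_mash
T_strike = (0.41/3.0)·(69.8 − 23.9) + 69.8

76.0730 °C


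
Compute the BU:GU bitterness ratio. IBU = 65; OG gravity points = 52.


BU:GU = IBU / OG_points
BU:GU = 65 / 52

1.2500


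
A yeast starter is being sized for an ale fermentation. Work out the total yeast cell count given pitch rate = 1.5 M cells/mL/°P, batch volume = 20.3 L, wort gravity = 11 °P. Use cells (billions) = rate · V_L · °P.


cells = 1.5 · 20.3 · 11

334.9500 billion cells


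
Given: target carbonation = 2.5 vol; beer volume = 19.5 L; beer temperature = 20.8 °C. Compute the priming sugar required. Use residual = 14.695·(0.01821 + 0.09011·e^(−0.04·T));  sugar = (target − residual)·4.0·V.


residual = 14.695·(0.01821 + 0.09011·e^(−0.04·20.8)) = 0.8438
sugar = (2.5 − 0.8438)·4.0·19.5

129.1802 g


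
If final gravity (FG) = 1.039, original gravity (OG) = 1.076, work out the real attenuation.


AA = (OG−FG)/(OG−1)·100;  RA = AA·0.8192
AA = (1.076 − 1.039)/(1.076 − 1)·100 = 48.6842
RA = 48.6842·0.8192

39.8821 %


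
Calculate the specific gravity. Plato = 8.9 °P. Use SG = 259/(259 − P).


SG = 259/(259 − 8.9)

1.0356


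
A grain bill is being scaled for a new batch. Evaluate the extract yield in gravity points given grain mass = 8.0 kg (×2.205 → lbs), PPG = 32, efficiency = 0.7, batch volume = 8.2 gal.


points = lbs × PPG × eff / vol
lbs = 8.0 × 2.205 = 17.6400
points = 17.6400 × 32 × 0.7 / 8.2

48.1873 points


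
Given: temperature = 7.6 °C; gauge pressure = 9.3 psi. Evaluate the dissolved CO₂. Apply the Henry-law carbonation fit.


vols = (P + 14.695)·(0.01821 + 0.09011·e^(−0.04·T))
vols = (9.3 + 14.695)·(0.01821 + 0.09011·e^(−0.04·7.6))

2.0323 volumes


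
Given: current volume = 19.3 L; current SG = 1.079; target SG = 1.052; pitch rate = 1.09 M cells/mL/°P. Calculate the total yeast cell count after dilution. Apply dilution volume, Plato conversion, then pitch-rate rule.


V_w = V·((SG_c−1)/(SG_t−1)−1);  °P = 259 − 259/SG_t;  cells = rate·(V+V_w)·°P
V_w = 19.3·((1.079−1)/(1.052−1)−1) = 10.0212
V_final = 19.3 + 10.0212 = 29.3212
°P = 259 − 259/1.052 = 12.8023
cells = 1.09·29.3212·12.8023

409.1617 billion cells


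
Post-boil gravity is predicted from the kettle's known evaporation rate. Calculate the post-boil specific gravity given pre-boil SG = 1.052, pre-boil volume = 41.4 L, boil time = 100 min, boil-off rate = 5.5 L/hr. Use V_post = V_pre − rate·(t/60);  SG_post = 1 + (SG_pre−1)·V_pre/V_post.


V_post = 41.4 − 5.5·(100/60) = 32.2333
SG_post = 1 + (1.052 − 1)·41.4/32.2333

1.0668


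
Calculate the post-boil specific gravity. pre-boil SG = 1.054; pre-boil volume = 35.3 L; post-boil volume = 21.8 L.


SG_post = 1 + (SG_pre − 1)·V_pre/V_post
pts_pre = (1.054 − 1)·1000 = 54.0000
pts_post = 54.0000·35.3/21.8 = 87.4404
SG_post = 1 + 87.4404/1000

1.0874


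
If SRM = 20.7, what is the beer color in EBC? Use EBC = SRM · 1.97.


EBC = 20.7 · 1.97

40.7790 EBC


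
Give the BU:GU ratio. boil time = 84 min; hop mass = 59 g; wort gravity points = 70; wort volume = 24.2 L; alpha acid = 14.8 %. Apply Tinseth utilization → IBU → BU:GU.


U = 1.65·0.000125^(GP/1000)·(1−e^(−0.04t))/4.15;  IBU = (α/100)·m·U·1000/V;  BU:GU = IBU/GP
U = 1.65·0.000125^(70/1000)·(1−e^(−0.04·84))/4.15 = 0.2046
IBU = (14.8/100)·59·0.2046·1000/24.2 = 73.8184
BU:GU = 73.8184/70

1.0545


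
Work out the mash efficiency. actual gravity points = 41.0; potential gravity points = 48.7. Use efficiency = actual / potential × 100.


efficiency = 41.0 / 48.7 × 100

84.1889 %


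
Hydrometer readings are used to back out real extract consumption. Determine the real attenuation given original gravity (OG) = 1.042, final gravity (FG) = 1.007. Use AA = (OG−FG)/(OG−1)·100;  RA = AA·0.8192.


AA = (1.042 − 1.007)/(1.042 − 1)·100 = 83.3333
RA = 83.3333·0.8192

68.2667 %


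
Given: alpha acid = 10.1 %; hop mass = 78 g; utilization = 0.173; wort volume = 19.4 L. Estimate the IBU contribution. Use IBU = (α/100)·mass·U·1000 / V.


IBU = (10.1/100)·78·0.173·1000 / 19.4

70.2523 IBU


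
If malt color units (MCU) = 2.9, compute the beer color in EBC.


SRM = 1.4922·MCU^0.6859;  EBC = SRM·1.97
SRM = 1.4922·2.9^0.6859 = 3.0973
EBC = 3.0973·1.97

6.1017 EBC


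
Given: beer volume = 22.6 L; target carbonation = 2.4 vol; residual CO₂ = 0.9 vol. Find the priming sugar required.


sugar = (target − residual)·4.0·V
sugar = (2.4 − 0.9)·4.0·22.6

135.6000 g


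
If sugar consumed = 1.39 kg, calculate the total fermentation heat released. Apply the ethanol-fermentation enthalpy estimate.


Q = m_sugar · 590 kJ/kg
Q = 1.39 · 590

820.1000 kJ


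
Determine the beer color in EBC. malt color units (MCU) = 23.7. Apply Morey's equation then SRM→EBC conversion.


SRM = 1.4922·MCU^0.6859;  EBC = SRM·1.97
SRM = 1.4922·23.7^0.6859 = 13.0848
EBC = 13.0848·1.97

25.7770 EBC


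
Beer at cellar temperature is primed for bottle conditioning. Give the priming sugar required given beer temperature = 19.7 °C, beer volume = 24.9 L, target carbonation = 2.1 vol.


residual = 14.695·(0.01821 + 0.09011·e^(−0.04·T));  sugar = (target − residual)·4.0·V
residual = 14.695·(0.01821 + 0.09011·e^(−0.04·19.7)) = 0.8698
sugar = (2.1 − 0.8698)·4.0·24.9

122.5314 g


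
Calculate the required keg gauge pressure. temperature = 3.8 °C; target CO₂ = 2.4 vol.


psi = vols/(0.01821 + 0.09011·e^(−0.04·T)) − 14.695
psi = 2.4/(0.01821 + 0.09011·e^(−0.04·3.8)) − 14.695

10.4061 psi


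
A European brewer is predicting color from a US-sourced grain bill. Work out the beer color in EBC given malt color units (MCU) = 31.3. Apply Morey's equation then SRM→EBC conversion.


SRM = 1.4922·MCU^0.6859;  EBC = SRM·1.97
SRM = 1.4922·31.3^0.6859 = 15.8351
EBC = 15.8351·1.97

31.1952 EBC


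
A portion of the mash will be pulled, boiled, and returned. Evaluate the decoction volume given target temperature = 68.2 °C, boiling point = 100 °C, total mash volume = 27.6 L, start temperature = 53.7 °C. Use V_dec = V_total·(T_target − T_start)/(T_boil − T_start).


V_dec = 27.6·(68.2 − 53.7)/(100 − 53.7)

8.6436 L


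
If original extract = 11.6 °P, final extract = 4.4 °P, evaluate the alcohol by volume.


SG = 259/(259 − P);  ABV = (OG − FG)·131.25
OG = 259/(259 − 11.6) = 1.0469
FG = 259/(259 − 4.4) = 1.0173
ABV = (1.0469 − 1.0173)·131.25

3.8857 % ABV


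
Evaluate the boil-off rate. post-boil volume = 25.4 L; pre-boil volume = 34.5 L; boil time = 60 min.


rate = (V_pre − V_post) / (t_min/60)
rate = (34.5 − 25.4) / (60/60)

9.1000 L/hr


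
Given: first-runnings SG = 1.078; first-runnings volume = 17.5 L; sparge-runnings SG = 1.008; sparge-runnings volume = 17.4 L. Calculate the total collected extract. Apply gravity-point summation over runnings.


total = Σ (SG_i − 1)·1000·V_i
first = (1.078 − 1)·1000·17.5 = 1365.0000
sparge = (1.008 − 1)·1000·17.4 = 139.2000
total = 1365.0000 + 139.2000

1504.2000 gravity·L


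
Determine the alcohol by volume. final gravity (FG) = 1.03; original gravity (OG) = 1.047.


ABV = (OG − FG) · 131.25
ABV = (1.047 − 1.03) · 131.25

2.2312 % ABV


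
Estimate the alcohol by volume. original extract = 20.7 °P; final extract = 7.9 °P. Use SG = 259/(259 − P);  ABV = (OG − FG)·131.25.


OG = 259/(259 − 20.7) = 1.0869
FG = 259/(259 − 7.9) = 1.0315
ABV = (1.0869 − 1.0315)·131.25

7.2717 % ABV


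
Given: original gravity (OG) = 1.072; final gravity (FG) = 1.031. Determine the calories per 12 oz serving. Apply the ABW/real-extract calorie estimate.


ABW = (OG−FG)·131.25·0.79/FG;  °P = 259 − 259/SG (for OG→OE and FG→AE);  RE = 0.1808·OE + 0.8192·AE;  Cal = (6.9·ABW + 4·(RE−0.1))·FG·3.55
ABW = (1.072 − 1.031)·131.25·0.79/1.031 = 4.1234
OE = 259 − 259/1.072 = 17.3955 °P
AE = 259 − 259/1.031 = 7.7876 °P
RE = 0.1808·17.3955 + 0.8192·7.7876 = 9.5247 °P
Cal = (6.9·4.1234 + 4·(9.5247−0.1))·1.031·3.55

242.1123 kcal


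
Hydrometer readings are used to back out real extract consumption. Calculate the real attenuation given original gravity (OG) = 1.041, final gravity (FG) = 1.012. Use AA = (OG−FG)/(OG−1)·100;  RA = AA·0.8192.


AA = (1.041 − 1.012)/(1.041 − 1)·100 = 70.7317
RA = 70.7317·0.8192

57.9434 %


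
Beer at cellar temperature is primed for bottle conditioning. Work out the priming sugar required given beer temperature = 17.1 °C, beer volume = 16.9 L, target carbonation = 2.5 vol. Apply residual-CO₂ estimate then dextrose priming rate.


residual = 14.695·(0.01821 + 0.09011·e^(−0.04·T));  sugar = (target − residual)·4.0·V
residual = 14.695·(0.01821 + 0.09011·e^(−0.04·17.1)) = 0.9358
sugar = (2.5 − 0.9358)·4.0·16.9

105.7424 g


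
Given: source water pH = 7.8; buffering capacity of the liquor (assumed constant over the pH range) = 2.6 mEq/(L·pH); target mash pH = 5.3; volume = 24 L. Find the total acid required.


acid = buffering capacity · (pH_source − pH_target) · V
acid = 2.6 · (7.8 − 5.3) · 24

156.0000 mEq


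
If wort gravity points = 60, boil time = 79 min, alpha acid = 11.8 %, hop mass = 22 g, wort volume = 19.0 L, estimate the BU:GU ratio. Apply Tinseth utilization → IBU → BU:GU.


U = 1.65·0.000125^(GP/1000)·(1−e^(−0.04t))/4.15;  IBU = (α/100)·m·U·1000/V;  BU:GU = IBU/GP
U = 1.65·0.000125^(60/1000)·(1−e^(−0.04·79))/4.15 = 0.2220
IBU = (11.8/100)·22·0.2220·1000/19.0 = 30.3371
BU:GU = 30.3371/60

0.5056


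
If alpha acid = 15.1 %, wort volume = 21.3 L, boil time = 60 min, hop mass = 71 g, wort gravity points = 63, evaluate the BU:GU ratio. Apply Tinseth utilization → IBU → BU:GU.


U = 1.65·0.000125^(GP/1000)·(1−e^(−0.04t))/4.15;  IBU = (α/100)·m·U·1000/V;  BU:GU = IBU/GP
U = 1.65·0.000125^(63/1000)·(1−e^(−0.04·60))/4.15 = 0.2052
IBU = (15.1/100)·71·0.2052·1000/21.3 = 103.2989
BU:GU = 103.2989/63

1.6397


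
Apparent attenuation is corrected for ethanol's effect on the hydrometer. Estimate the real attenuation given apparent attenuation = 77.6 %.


RA = AA · 0.8192
RA = 77.6 · 0.8192

63.5699 %


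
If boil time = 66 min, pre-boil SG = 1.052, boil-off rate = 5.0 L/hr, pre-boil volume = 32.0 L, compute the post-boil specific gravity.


V_post = V_pre − rate·(t/60);  SG_post = 1 + (SG_pre−1)·V_pre/V_post
V_post = 32.0 − 5.0·(66/60) = 26.5000
SG_post = 1 + (1.052 − 1)·32.0/26.5000

1.0628


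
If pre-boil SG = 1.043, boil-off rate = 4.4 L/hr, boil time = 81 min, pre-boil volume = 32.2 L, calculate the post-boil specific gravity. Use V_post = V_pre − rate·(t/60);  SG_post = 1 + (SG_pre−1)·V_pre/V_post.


V_post = 32.2 − 4.4·(81/60) = 26.2600
SG_post = 1 + (1.043 − 1)·32.2/26.2600

1.0527


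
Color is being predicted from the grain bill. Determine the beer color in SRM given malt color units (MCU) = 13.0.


SRM = 1.4922 · MCU^0.6859
SRM = 1.4922 · 13.0^0.6859

8.6672 SRM


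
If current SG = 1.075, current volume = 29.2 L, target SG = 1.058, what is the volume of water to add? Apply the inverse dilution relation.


V_water = V·((SG_curr − 1)/(SG_target − 1) − 1)
V_water = 29.2·((1.075 − 1)/(1.058 − 1) − 1)

8.5586 L


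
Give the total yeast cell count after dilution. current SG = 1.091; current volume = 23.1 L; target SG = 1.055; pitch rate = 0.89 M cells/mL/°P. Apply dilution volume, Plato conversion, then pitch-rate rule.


V_w = V·((SG_c−1)/(SG_t−1)−1);  °P = 259 − 259/SG_t;  cells = rate·(V+V_w)·°P
V_w = 23.1·((1.091−1)/(1.055−1)−1) = 15.1200
V_final = 23.1 + 15.1200 = 38.2200
°P = 259 − 259/1.055 = 13.5024
cells = 0.89·38.2200·13.5024

459.2939 billion cells


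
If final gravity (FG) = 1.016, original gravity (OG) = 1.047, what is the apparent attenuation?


AA = (OG − FG)/(OG − 1) · 100
AA = (1.047 − 1.016)/(1.047 − 1) · 100

65.9574 %


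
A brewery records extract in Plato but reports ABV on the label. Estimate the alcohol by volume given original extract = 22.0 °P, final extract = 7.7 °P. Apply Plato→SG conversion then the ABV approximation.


SG = 259/(259 − P);  ABV = (OG − FG)·131.25
OG = 259/(259 − 22.0) = 1.0928
FG = 259/(259 − 7.7) = 1.0306
ABV = (1.0928 − 1.0306)·131.25

8.1620 % ABV


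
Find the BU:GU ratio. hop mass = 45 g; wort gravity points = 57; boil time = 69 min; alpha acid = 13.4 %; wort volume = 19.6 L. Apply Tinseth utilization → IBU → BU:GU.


U = 1.65·0.000125^(GP/1000)·(1−e^(−0.04t))/4.15;  IBU = (α/100)·m·U·1000/V;  BU:GU = IBU/GP
U = 1.65·0.000125^(57/1000)·(1−e^(−0.04·69))/4.15 = 0.2231
IBU = (13.4/100)·45·0.2231·1000/19.6 = 68.6476
BU:GU = 68.6476/57

1.2043


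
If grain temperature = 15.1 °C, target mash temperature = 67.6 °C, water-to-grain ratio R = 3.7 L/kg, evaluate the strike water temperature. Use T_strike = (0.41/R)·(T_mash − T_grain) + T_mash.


T_strike = (0.41/3.7)·(67.6 − 15.1) + 67.6

73.4176 °C


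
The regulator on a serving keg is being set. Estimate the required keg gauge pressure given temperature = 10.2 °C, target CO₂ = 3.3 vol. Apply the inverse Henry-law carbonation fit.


psi = vols/(0.01821 + 0.09011·e^(−0.04·T)) − 14.695
psi = 3.3/(0.01821 + 0.09011·e^(−0.04·10.2)) − 14.695

27.5416 psi


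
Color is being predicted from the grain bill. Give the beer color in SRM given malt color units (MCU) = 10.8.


SRM = 1.4922 · MCU^0.6859
SRM = 1.4922 · 10.8^0.6859

7.6322 SRM


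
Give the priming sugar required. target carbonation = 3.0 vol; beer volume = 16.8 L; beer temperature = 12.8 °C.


residual = 14.695·(0.01821 + 0.09011·e^(−0.04·T));  sugar = (target − residual)·4.0·V
residual = 14.695·(0.01821 + 0.09011·e^(−0.04·12.8)) = 1.0612
sugar = (3.0 − 1.0612)·4.0·16.8

130.2898 g


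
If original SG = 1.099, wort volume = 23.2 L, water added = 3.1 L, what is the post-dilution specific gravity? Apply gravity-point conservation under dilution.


SG_new = 1 + (SG_old − 1)·V_old/(V_old + V_water)
pts = (1.099 − 1)·1000·23.2/(23.2 + 3.1) = 87.3308
SG_new = 1 + 87.3308/1000

1.0873


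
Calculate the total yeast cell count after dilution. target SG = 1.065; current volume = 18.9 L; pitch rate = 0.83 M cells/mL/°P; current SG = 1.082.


V_w = V·((SG_c−1)/(SG_t−1)−1);  °P = 259 − 259/SG_t;  cells = rate·(V+V_w)·°P
V_w = 18.9·((1.082−1)/(1.065−1)−1) = 4.9431
V_final = 18.9 + 4.9431 = 23.8431
°P = 259 − 259/1.065 = 15.8075
cells = 0.83·23.8431·15.8075

312.8268 billion cells


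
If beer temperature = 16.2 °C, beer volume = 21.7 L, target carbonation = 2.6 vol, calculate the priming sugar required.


residual = 14.695·(0.01821 + 0.09011·e^(−0.04·T));  sugar = (target − residual)·4.0·V
residual = 14.695·(0.01821 + 0.09011·e^(−0.04·16.2)) = 0.9603
sugar = (2.6 − 0.9603)·4.0·21.7

142.3298 g


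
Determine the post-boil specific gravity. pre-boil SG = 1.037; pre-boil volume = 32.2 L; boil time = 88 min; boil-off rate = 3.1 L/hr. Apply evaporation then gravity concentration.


V_post = V_pre − rate·(t/60);  SG_post = 1 + (SG_pre−1)·V_pre/V_post
V_post = 32.2 − 3.1·(88/60) = 27.6533
SG_post = 1 + (1.037 − 1)·32.2/27.6533

1.0431


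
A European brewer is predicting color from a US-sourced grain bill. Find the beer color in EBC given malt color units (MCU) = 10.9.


SRM = 1.4922·MCU^0.6859;  EBC = SRM·1.97
SRM = 1.4922·10.9^0.6859 = 7.6806
EBC = 7.6806·1.97

15.1309 EBC


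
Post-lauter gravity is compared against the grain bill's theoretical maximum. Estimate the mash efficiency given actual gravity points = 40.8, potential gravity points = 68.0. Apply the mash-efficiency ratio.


efficiency = actual / potential × 100
efficiency = 40.8 / 68.0 × 100

60.0000 %


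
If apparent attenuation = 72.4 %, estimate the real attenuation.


RA = AA · 0.8192
RA = 72.4 · 0.8192

59.3101 %


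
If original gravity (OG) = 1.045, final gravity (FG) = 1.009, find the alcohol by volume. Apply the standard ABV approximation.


ABV = (OG − FG) · 131.25
ABV = (1.045 − 1.009) · 131.25

4.7250 % ABV


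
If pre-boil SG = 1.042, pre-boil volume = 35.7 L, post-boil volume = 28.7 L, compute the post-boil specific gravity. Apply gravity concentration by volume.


SG_post = 1 + (SG_pre − 1)·V_pre/V_post
pts_pre = (1.042 − 1)·1000 = 42.0000
pts_post = 42.0000·35.7/28.7 = 52.2439
SG_post = 1 + 52.2439/1000

1.0522


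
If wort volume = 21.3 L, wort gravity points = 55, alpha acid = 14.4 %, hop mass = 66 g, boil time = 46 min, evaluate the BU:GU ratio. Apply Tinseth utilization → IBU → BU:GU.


U = 1.65·0.000125^(GP/1000)·(1−e^(−0.04t))/4.15;  IBU = (α/100)·m·U·1000/V;  BU:GU = IBU/GP
U = 1.65·0.000125^(55/1000)·(1−e^(−0.04·46))/4.15 = 0.2040
IBU = (14.4/100)·66·0.2040·1000/21.3 = 91.0297
BU:GU = 91.0297/55

1.6551


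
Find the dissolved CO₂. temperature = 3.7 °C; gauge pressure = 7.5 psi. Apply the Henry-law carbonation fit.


vols = (P + 14.695)·(0.01821 + 0.09011·e^(−0.04·T))
vols = (7.5 + 14.695)·(0.01821 + 0.09011·e^(−0.04·3.7))

2.1290 volumes


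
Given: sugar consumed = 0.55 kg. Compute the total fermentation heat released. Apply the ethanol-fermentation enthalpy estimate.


Q = m_sugar · 590 kJ/kg
Q = 0.55 · 590

324.5000 kJ


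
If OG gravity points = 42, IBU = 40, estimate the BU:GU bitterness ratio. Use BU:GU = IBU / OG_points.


BU:GU = 40 / 42

0.9524


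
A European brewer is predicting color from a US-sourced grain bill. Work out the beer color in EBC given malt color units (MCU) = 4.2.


SRM = 1.4922·MCU^0.6859;  EBC = SRM·1.97
SRM = 1.4922·4.2^0.6859 = 3.9931
EBC = 3.9931·1.97

7.8665 EBC


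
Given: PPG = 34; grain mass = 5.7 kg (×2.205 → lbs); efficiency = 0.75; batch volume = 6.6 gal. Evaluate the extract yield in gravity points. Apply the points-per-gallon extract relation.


points = lbs × PPG × eff / vol
lbs = 5.7 × 2.205 = 12.5685
points = 12.5685 × 34 × 0.75 / 6.6

48.5601 points


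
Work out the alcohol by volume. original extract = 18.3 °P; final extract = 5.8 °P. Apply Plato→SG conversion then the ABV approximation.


SG = 259/(259 − P);  ABV = (OG − FG)·131.25
OG = 259/(259 − 18.3) = 1.0760
FG = 259/(259 − 5.8) = 1.0229
ABV = (1.0760 − 1.0229)·131.25

6.9722 % ABV


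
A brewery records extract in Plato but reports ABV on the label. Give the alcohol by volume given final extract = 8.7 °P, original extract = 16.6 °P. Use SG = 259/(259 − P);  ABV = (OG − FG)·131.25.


OG = 259/(259 − 16.6) = 1.0685
FG = 259/(259 − 8.7) = 1.0348
ABV = (1.0685 − 1.0348)·131.25

4.4262 % ABV


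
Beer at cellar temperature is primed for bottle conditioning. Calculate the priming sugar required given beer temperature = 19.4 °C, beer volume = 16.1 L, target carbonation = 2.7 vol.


residual = 14.695·(0.01821 + 0.09011·e^(−0.04·T));  sugar = (target − residual)·4.0·V
residual = 14.695·(0.01821 + 0.09011·e^(−0.04·19.4)) = 0.8770
sugar = (2.7 − 0.8770)·4.0·16.1

117.3990 g


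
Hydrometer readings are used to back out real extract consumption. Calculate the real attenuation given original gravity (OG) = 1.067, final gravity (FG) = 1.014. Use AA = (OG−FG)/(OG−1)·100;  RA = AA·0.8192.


AA = (1.067 − 1.014)/(1.067 − 1)·100 = 79.1045
RA = 79.1045·0.8192

64.8024 %


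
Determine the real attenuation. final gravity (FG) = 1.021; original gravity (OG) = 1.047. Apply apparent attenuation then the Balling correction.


AA = (OG−FG)/(OG−1)·100;  RA = AA·0.8192
AA = (1.047 − 1.021)/(1.047 − 1)·100 = 55.3191
RA = 55.3191·0.8192

45.3174 %


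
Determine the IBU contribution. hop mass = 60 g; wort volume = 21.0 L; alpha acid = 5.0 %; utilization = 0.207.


IBU = (α/100)·mass·U·1000 / V
IBU = (5.0/100)·60·0.207·1000 / 21.0

29.5714 IBU


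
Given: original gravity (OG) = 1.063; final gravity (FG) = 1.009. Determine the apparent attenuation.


AA = (OG − FG)/(OG − 1) · 100
AA = (1.063 − 1.009)/(1.063 − 1) · 100

85.7143 %


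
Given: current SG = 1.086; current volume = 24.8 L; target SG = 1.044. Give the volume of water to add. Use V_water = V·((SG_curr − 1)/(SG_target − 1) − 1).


V_water = 24.8·((1.086 − 1)/(1.044 − 1) − 1)

23.6727 L


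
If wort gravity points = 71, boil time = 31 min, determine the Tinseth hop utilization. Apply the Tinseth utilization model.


U = 1.65·0.000125^(GP/1000) · (1 − e^(−0.04·t))/4.15
bigness = 1.65·0.000125^(71/1000) = 0.8717
boil_factor = (1 − e^(−0.04·31))/4.15 = 0.1712
U = 0.8717 · 0.1712

0.1493
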